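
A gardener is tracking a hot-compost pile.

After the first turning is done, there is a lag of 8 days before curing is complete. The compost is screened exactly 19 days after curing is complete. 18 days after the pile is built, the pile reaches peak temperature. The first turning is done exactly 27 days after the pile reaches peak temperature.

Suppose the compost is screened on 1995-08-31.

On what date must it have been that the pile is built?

1995-06-20

The compost is screened: Aug 31, 1995.
Curing is complete: Aug 31, 1995 − 19 days = Aug 12, 1995.
The first turning is done: Aug 12, 1995 − 8 days = Aug 4, 1995.
The pile reaches peak temperature: Aug 4, 1995 − 27 days = Jul 8, 1995.
The pile is built: Jul 8, 1995 − 18 days = Jun 20, 1995.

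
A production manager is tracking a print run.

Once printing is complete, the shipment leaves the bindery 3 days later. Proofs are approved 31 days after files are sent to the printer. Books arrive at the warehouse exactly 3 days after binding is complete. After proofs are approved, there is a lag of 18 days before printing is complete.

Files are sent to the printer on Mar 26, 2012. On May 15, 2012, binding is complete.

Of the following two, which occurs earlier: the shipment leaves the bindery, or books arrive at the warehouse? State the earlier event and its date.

Files are sent to the printer: Mar 26, 2012.
Proofs are approved: Mar 26, 2012 + 31 days = Apr 26, 2012.
Printing is complete: Apr 26, 2012 + 18 days = May 14, 2012.
The shipment leaves the bindery: May 14, 2012 + 3 days = May 17, 2012.
Binding is complete: May 15, 2012.
Books arrive at the warehouse: May 15, 2012 + 3 days = May 18, 2012.
Comparing: the shipment leaves the bindery on May 17, 2012 vs books arrive at the warehouse on May 18, 2012. Earlier: the shipment leaves the bindery.

The shipment leaves the bindery — May 17, 2012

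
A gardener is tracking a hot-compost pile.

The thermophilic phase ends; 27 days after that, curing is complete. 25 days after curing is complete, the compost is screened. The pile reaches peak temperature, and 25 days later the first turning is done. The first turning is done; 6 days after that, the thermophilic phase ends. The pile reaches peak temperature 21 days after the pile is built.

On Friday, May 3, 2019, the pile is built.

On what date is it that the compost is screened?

The pile is built: May 3, 2019.
The pile reaches peak temperature: May 3, 2019 + 21 days = May 24, 2019.
The first turning is done: May 24, 2019 + 25 days = Jun 18, 2019.
The thermophilic phase ends: Jun 18, 2019 + 6 days = Jun 24, 2019.
Curing is complete: Jun 24, 2019 + 27 days = Jul 21, 2019.
The compost is screened: Jul 21, 2019 + 25 days = Aug 15, 2019.

Thursday, August 15, 2019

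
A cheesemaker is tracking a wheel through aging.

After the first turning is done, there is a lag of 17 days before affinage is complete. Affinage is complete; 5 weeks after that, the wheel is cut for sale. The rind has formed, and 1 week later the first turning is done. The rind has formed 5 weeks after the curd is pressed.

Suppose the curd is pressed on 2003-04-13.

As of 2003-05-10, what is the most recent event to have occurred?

The curd is pressed

The curd is pressed: Apr 13, 2003.
The rind has formed: Apr 13, 2003 + 5 weeks = May 18, 2003.
The first turning is done: May 18, 2003 + 1 week = May 25, 2003.
Affinage is complete: May 25, 2003 + 17 days = Jun 11, 2003.
The wheel is cut for sale: Jun 11, 2003 + 5 weeks = Jul 16, 2003.
May 10, 2003 falls between when the curd is pressed (Apr 13, 2003) and when the rind has formed (May 18, 2003).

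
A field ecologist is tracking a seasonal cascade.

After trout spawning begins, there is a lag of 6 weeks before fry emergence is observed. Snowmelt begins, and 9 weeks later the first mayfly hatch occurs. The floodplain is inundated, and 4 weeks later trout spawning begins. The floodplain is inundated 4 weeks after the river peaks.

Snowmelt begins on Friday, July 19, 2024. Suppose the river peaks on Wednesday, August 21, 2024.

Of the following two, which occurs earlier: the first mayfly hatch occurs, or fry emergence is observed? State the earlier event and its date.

Snowmelt begins: Jul 19, 2024.
The first mayfly hatch occurs: Jul 19, 2024 + 9 weeks = Sep 20, 2024.
The river peaks: Aug 21, 2024.
The floodplain is inundated: Aug 21, 2024 + 4 weeks = Sep 18, 2024.
Trout spawning begins: Sep 18, 2024 + 4 weeks = Oct 16, 2024.
Fry emergence is observed: Oct 16, 2024 + 6 weeks = Nov 27, 2024.
Comparing: the first mayfly hatch occurs on Sep 20, 2024 vs fry emergence is observed on Nov 27, 2024. Earlier: the first mayfly hatch occurs.

The first mayfly hatch occurs — Friday, September 20, 2024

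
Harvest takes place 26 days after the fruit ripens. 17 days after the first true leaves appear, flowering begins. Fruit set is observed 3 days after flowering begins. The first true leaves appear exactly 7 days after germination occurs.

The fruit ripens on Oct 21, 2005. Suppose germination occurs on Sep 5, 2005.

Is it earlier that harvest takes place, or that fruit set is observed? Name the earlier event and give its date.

The fruit ripens: Oct 21, 2005.
Harvest takes place: Oct 21, 2005 + 26 days = Nov 16, 2005.
Germination occurs: Sep 5, 2005.
The first true leaves appear: Sep 5, 2005 + 7 days = Sep 12, 2005.
Flowering begins: Sep 12, 2005 + 17 days = Sep 29, 2005.
Fruit set is observed: Sep 29, 2005 + 3 days = Oct 2, 2005.
Comparing: harvest takes place on Nov 16, 2005 vs fruit set is observed on Oct 2, 2005. Earlier: fruit set is observed.

Fruit set is observed — Oct 2, 2005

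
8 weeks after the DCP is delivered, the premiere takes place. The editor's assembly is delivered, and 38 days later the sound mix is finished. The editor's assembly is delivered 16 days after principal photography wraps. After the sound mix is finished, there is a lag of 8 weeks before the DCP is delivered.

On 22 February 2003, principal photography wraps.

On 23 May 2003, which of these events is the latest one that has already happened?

Principal photography wraps: Feb 22, 2003.
The editor's assembly is delivered: Feb 22, 2003 + 16 days = Mar 10, 2003.
The sound mix is finished: Mar 10, 2003 + 38 days = Apr 17, 2003.
The DCP is delivered: Apr 17, 2003 + 8 weeks = Jun 12, 2003.
The premiere takes place: Jun 12, 2003 + 8 weeks = Aug 7, 2003.
May 23, 2003 falls between when the sound mix is finished (Apr 17, 2003) and when the DCP is delivered (Jun 12, 2003).

The sound mix is finished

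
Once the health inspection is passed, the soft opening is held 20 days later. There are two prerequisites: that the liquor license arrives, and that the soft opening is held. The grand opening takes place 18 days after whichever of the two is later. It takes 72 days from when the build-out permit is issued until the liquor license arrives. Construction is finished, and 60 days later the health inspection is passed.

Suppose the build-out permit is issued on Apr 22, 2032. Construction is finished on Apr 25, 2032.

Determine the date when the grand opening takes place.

The build-out permit is issued: Apr 22, 2032.
The liquor license arrives: Apr 22, 2032 + 72 days = Jul 3, 2032.
Construction is finished: Apr 25, 2032.
The health inspection is passed: Apr 25, 2032 + 60 days = Jun 24, 2032.
The soft opening is held: Jun 24, 2032 + 20 days = Jul 14, 2032.
Both prerequisites met — the liquor license arrives (Jul 3, 2032), the soft opening is held (Jul 14, 2032); the later is Jul 14, 2032.
The grand opening takes place: Jul 14, 2032 + 18 days = Aug 1, 2032.

Aug 1, 2032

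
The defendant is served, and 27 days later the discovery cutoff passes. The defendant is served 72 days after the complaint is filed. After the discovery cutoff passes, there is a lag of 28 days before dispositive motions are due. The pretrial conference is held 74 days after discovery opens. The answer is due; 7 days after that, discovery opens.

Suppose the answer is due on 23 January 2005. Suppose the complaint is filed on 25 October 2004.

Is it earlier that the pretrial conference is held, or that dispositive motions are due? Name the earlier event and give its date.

The answer is due: Jan 23, 2005.
Discovery opens: Jan 23, 2005 + 7 days = Jan 30, 2005.
The pretrial conference is held: Jan 30, 2005 + 74 days = Apr 14, 2005.
The complaint is filed: Oct 25, 2004.
The defendant is served: Oct 25, 2004 + 72 days = Jan 5, 2005.
The discovery cutoff passes: Jan 5, 2005 + 27 days = Feb 1, 2005.
Dispositive motions are due: Feb 1, 2005 + 28 days = Mar 1, 2005.
Comparing: the pretrial conference is held on Apr 14, 2005 vs dispositive motions are due on Mar 1, 2005. Earlier: dispositive motions are due.

Dispositive motions are due — 1 March 2005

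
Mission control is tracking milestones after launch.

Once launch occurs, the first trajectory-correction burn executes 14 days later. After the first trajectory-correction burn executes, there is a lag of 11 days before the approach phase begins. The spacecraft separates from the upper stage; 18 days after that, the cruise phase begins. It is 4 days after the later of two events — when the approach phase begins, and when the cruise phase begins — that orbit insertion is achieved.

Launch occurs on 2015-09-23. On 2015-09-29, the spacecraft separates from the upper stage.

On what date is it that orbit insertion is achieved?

Launch occurs: Sep 23, 2015.
The first trajectory-correction burn executes: Sep 23, 2015 + 14 days = Oct 7, 2015.
The approach phase begins: Oct 7, 2015 + 11 days = Oct 18, 2015.
The spacecraft separates from the upper stage: Sep 29, 2015.
The cruise phase begins: Sep 29, 2015 + 18 days = Oct 17, 2015.
Both prerequisites met — the approach phase begins (Oct 18, 2015), the cruise phase begins (Oct 17, 2015); the later is Oct 18, 2015.
Orbit insertion is achieved: Oct 18, 2015 + 4 days = Oct 22, 2015.

2015-10-22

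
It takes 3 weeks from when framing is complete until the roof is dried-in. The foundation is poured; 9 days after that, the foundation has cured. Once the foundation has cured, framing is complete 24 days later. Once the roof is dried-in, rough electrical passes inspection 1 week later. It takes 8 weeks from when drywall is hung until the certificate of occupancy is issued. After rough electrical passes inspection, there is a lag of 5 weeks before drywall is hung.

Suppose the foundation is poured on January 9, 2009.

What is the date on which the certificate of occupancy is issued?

June 10, 2009

The foundation is poured: Jan 9, 2009.
The foundation has cured: Jan 9, 2009 + 9 days = Jan 18, 2009.
Framing is complete: Jan 18, 2009 + 24 days = Feb 11, 2009.
The roof is dried-in: Feb 11, 2009 + 3 weeks = Mar 4, 2009.
Rough electrical passes inspection: Mar 4, 2009 + 1 week = Mar 11, 2009.
Drywall is hung: Mar 11, 2009 + 5 weeks = Apr 15, 2009.
The certificate of occupancy is issued: Apr 15, 2009 + 8 weeks = Jun 10, 2009.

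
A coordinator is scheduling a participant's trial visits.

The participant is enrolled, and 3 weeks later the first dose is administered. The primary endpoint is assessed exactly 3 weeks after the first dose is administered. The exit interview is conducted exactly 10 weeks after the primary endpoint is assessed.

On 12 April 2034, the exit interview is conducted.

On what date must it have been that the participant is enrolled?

21 December 2033

The exit interview is conducted: Apr 12, 2034.
The primary endpoint is assessed: Apr 12, 2034 − 10 weeks = Feb 1, 2034.
The first dose is administered: Feb 1, 2034 − 3 weeks = Jan 11, 2034.
The participant is enrolled: Jan 11, 2034 − 3 weeks = Dec 21, 2033.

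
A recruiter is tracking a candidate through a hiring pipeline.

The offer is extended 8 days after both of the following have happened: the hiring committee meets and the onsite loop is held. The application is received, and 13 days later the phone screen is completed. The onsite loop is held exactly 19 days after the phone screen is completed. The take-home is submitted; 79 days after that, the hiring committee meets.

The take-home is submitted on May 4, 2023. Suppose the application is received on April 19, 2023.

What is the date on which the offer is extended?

July 30, 2023

The take-home is submitted: May 4, 2023.
The hiring committee meets: May 4, 2023 + 79 days = Jul 22, 2023.
The application is received: Apr 19, 2023.
The phone screen is completed: Apr 19, 2023 + 13 days = May 2, 2023.
The onsite loop is held: May 2, 2023 + 19 days = May 21, 2023.
Both prerequisites met — the hiring committee meets (Jul 22, 2023), the onsite loop is held (May 21, 2023); the later is Jul 22, 2023.
The offer is extended: Jul 22, 2023 + 8 days = Jul 30, 2023.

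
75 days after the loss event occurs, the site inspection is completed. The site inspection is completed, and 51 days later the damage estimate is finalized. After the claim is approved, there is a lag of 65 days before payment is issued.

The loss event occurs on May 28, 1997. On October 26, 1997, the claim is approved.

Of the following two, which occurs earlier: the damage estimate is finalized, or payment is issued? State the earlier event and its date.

The damage estimate is finalized — October 1, 1997

The loss event occurs: May 28, 1997.
The site inspection is completed: May 28, 1997 + 75 days = Aug 11, 1997.
The damage estimate is finalized: Aug 11, 1997 + 51 days = Oct 1, 1997.
The claim is approved: Oct 26, 1997.
Payment is issued: Oct 26, 1997 + 65 days = Dec 30, 1997.
Comparing: the damage estimate is finalized on Oct 1, 1997 vs payment is issued on Dec 30, 1997. Earlier: the damage estimate is finalized.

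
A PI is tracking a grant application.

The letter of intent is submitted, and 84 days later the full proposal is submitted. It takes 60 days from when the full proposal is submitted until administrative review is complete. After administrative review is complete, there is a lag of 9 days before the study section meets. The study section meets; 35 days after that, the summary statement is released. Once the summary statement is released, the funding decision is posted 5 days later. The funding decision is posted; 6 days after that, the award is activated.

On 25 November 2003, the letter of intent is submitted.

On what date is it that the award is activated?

The letter of intent is submitted: Nov 25, 2003.
The full proposal is submitted: Nov 25, 2003 + 84 days = Feb 17, 2004.
Administrative review is complete: Feb 17, 2004 + 60 days = Apr 17, 2004.
The study section meets: Apr 17, 2004 + 9 days = Apr 26, 2004.
The summary statement is released: Apr 26, 2004 + 35 days = May 31, 2004.
The funding decision is posted: May 31, 2004 + 5 days = Jun 5, 2004.
The award is activated: Jun 5, 2004 + 6 days = Jun 11, 2004.

11 June 2004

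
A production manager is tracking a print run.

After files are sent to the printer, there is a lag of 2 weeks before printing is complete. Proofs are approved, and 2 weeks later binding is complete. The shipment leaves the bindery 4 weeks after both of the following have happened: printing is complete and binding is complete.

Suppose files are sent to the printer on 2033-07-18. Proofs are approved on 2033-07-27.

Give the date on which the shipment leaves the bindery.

Files are sent to the printer: Jul 18, 2033.
Printing is complete: Jul 18, 2033 + 2 weeks = Aug 1, 2033.
Proofs are approved: Jul 27, 2033.
Binding is complete: Jul 27, 2033 + 2 weeks = Aug 10, 2033.
Both prerequisites met — printing is complete (Aug 1, 2033), binding is complete (Aug 10, 2033); the later is Aug 10, 2033.
The shipment leaves the bindery: Aug 10, 2033 + 4 weeks = Sep 7, 2033.

2033-09-07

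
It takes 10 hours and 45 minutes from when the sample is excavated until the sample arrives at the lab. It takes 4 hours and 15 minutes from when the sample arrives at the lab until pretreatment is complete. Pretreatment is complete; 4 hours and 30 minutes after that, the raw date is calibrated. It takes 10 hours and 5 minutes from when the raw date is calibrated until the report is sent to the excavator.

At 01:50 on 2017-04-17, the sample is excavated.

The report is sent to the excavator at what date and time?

07:25 on 2017-04-18

The sample is excavated: 01:50 Apr 17, 2017.
The sample arrives at the lab: 01:50 Apr 17, 2017 + 10h45m = 12:35 Apr 17, 2017.
Pretreatment is complete: 12:35 Apr 17, 2017 + 4h15m = 16:50 Apr 17, 2017.
The raw date is calibrated: 16:50 Apr 17, 2017 + 4h30m = 21:20 Apr 17, 2017.
The report is sent to the excavator: 21:20 Apr 17, 2017 + 10h05m = 07:25 Apr 18, 2017.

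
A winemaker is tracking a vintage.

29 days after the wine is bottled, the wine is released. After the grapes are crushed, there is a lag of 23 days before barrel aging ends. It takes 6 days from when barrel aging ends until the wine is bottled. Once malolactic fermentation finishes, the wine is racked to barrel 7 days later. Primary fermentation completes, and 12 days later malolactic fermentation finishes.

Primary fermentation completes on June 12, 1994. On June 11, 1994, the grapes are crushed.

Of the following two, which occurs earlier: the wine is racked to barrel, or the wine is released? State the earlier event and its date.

Primary fermentation completes: Jun 12, 1994.
Malolactic fermentation finishes: Jun 12, 1994 + 12 days = Jun 24, 1994.
The wine is racked to barrel: Jun 24, 1994 + 7 days = Jul 1, 1994.
The grapes are crushed: Jun 11, 1994.
Barrel aging ends: Jun 11, 1994 + 23 days = Jul 4, 1994.
The wine is bottled: Jul 4, 1994 + 6 days = Jul 10, 1994.
The wine is released: Jul 10, 1994 + 29 days = Aug 8, 1994.
Comparing: the wine is racked to barrel on Jul 1, 1994 vs the wine is released on Aug 8, 1994. Earlier: the wine is racked to barrel.

The wine is racked to barrel — July 1, 1994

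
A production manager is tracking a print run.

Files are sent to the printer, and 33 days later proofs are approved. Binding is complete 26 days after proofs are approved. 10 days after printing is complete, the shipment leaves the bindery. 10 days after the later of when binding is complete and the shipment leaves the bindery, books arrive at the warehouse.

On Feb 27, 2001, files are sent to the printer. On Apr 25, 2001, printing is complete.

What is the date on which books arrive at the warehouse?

May 15, 2001

Files are sent to the printer: Feb 27, 2001.
Proofs are approved: Feb 27, 2001 + 33 days = Apr 1, 2001.
Binding is complete: Apr 1, 2001 + 26 days = Apr 27, 2001.
Printing is complete: Apr 25, 2001.
The shipment leaves the bindery: Apr 25, 2001 + 10 days = May 5, 2001.
Both prerequisites met — binding is complete (Apr 27, 2001), the shipment leaves the bindery (May 5, 2001); the later is May 5, 2001.
Books arrive at the warehouse: May 5, 2001 + 10 days = May 15, 2001.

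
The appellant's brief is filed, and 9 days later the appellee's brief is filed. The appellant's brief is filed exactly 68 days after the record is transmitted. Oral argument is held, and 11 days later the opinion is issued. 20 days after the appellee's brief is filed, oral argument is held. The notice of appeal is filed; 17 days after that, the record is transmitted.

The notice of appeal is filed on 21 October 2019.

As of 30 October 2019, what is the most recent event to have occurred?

The notice of appeal is filed

The notice of appeal is filed: Oct 21, 2019.
The record is transmitted: Oct 21, 2019 + 17 days = Nov 7, 2019.
The appellant's brief is filed: Nov 7, 2019 + 68 days = Jan 14, 2020.
The appellee's brief is filed: Jan 14, 2020 + 9 days = Jan 23, 2020.
Oral argument is held: Jan 23, 2020 + 20 days = Feb 12, 2020.
The opinion is issued: Feb 12, 2020 + 11 days = Feb 23, 2020.
Oct 30, 2019 falls between when the notice of appeal is filed (Oct 21, 2019) and when the record is transmitted (Nov 7, 2019).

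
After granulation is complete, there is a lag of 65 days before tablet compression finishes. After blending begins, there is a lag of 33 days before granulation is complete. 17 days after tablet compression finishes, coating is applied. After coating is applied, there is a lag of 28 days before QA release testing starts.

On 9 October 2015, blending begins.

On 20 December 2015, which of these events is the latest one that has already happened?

Granulation is complete

Blending begins: Oct 9, 2015.
Granulation is complete: Oct 9, 2015 + 33 days = Nov 11, 2015.
Tablet compression finishes: Nov 11, 2015 + 65 days = Jan 15, 2016.
Coating is applied: Jan 15, 2016 + 17 days = Feb 1, 2016.
QA release testing starts: Feb 1, 2016 + 28 days = Feb 29, 2016.
Dec 20, 2015 falls between when granulation is complete (Nov 11, 2015) and when tablet compression finishes (Jan 15, 2016).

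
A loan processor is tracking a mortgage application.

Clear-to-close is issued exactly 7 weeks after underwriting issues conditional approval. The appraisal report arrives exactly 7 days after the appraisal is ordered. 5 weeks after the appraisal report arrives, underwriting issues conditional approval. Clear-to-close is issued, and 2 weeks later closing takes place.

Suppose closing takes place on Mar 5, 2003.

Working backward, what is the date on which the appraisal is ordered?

Closing takes place: Mar 5, 2003.
Clear-to-close is issued: Mar 5, 2003 − 2 weeks = Feb 19, 2003.
Underwriting issues conditional approval: Feb 19, 2003 − 7 weeks = Jan 1, 2003.
The appraisal report arrives: Jan 1, 2003 − 5 weeks = Nov 27, 2002.
The appraisal is ordered: Nov 27, 2002 − 7 days = Nov 20, 2002.

Nov 20, 2002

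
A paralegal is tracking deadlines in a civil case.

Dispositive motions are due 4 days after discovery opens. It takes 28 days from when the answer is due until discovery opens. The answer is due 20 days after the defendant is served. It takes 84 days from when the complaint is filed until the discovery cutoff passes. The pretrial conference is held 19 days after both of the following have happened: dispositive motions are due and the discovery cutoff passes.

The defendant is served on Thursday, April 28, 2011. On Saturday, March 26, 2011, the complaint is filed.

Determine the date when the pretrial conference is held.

The defendant is served: Apr 28, 2011.
The answer is due: Apr 28, 2011 + 20 days = May 18, 2011.
Discovery opens: May 18, 2011 + 28 days = Jun 15, 2011.
Dispositive motions are due: Jun 15, 2011 + 4 days = Jun 19, 2011.
The complaint is filed: Mar 26, 2011.
The discovery cutoff passes: Mar 26, 2011 + 84 days = Jun 18, 2011.
Both prerequisites met — dispositive motions are due (Jun 19, 2011), the discovery cutoff passes (Jun 18, 2011); the later is Jun 19, 2011.
The pretrial conference is held: Jun 19, 2011 + 19 days = Jul 8, 2011.

Friday, July 8, 2011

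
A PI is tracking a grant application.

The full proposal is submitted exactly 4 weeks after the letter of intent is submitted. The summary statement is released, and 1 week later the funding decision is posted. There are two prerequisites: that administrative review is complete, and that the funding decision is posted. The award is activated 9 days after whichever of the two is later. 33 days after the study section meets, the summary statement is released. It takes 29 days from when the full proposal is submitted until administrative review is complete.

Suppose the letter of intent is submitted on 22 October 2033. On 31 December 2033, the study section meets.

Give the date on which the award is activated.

The letter of intent is submitted: Oct 22, 2033.
The full proposal is submitted: Oct 22, 2033 + 4 weeks = Nov 19, 2033.
Administrative review is complete: Nov 19, 2033 + 29 days = Dec 18, 2033.
The study section meets: Dec 31, 2033.
The summary statement is released: Dec 31, 2033 + 33 days = Feb 2, 2034.
The funding decision is posted: Feb 2, 2034 + 1 week = Feb 9, 2034.
Both prerequisites met — administrative review is complete (Dec 18, 2033), the funding decision is posted (Feb 9, 2034); the later is Feb 9, 2034.
The award is activated: Feb 9, 2034 + 9 days = Feb 18, 2034.

18 February 2034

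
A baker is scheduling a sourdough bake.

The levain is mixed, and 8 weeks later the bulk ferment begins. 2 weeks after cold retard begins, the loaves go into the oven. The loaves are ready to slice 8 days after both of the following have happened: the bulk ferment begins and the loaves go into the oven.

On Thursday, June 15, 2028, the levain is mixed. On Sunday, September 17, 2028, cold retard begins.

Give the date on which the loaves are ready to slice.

Monday, October 9, 2028

The levain is mixed: Jun 15, 2028.
The bulk ferment begins: Jun 15, 2028 + 8 weeks = Aug 10, 2028.
Cold retard begins: Sep 17, 2028.
The loaves go into the oven: Sep 17, 2028 + 2 weeks = Oct 1, 2028.
Both prerequisites met — the bulk ferment begins (Aug 10, 2028), the loaves go into the oven (Oct 1, 2028); the later is Oct 1, 2028.
The loaves are ready to slice: Oct 1, 2028 + 8 days = Oct 9, 2028.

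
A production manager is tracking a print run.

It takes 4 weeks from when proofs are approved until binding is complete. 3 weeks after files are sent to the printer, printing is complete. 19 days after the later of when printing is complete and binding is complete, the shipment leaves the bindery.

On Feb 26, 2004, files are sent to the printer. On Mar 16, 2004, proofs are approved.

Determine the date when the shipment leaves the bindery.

Files are sent to the printer: Feb 26, 2004.
Printing is complete: Feb 26, 2004 + 3 weeks = Mar 18, 2004.
Proofs are approved: Mar 16, 2004.
Binding is complete: Mar 16, 2004 + 4 weeks = Apr 13, 2004.
Both prerequisites met — printing is complete (Mar 18, 2004), binding is complete (Apr 13, 2004); the later is Apr 13, 2004.
The shipment leaves the bindery: Apr 13, 2004 + 19 days = May 2, 2004.

May 2, 2004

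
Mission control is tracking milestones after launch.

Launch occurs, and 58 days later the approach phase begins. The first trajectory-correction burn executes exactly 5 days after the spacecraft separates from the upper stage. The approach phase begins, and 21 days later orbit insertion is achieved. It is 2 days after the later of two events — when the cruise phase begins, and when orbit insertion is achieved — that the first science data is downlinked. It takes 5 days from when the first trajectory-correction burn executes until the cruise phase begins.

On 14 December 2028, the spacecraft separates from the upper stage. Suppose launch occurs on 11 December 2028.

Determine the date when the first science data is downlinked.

2 March 2029

The spacecraft separates from the upper stage: Dec 14, 2028.
The first trajectory-correction burn executes: Dec 14, 2028 + 5 days = Dec 19, 2028.
The cruise phase begins: Dec 19, 2028 + 5 days = Dec 24, 2028.
Launch occurs: Dec 11, 2028.
The approach phase begins: Dec 11, 2028 + 58 days = Feb 7, 2029.
Orbit insertion is achieved: Feb 7, 2029 + 21 days = Feb 28, 2029.
Both prerequisites met — the cruise phase begins (Dec 24, 2028), orbit insertion is achieved (Feb 28, 2029); the later is Feb 28, 2029.
The first science data is downlinked: Feb 28, 2029 + 2 days = Mar 2, 2029.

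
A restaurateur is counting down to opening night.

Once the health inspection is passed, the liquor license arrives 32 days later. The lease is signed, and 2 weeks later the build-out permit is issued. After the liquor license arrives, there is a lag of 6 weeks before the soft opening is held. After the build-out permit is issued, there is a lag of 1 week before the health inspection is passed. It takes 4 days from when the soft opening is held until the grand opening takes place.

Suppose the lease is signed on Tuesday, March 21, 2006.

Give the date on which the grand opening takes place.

The lease is signed: Mar 21, 2006.
The build-out permit is issued: Mar 21, 2006 + 2 weeks = Apr 4, 2006.
The health inspection is passed: Apr 4, 2006 + 1 week = Apr 11, 2006.
The liquor license arrives: Apr 11, 2006 + 32 days = May 13, 2006.
The soft opening is held: May 13, 2006 + 6 weeks = Jun 24, 2006.
The grand opening takes place: Jun 24, 2006 + 4 days = Jun 28, 2006.

Wednesday, June 28, 2006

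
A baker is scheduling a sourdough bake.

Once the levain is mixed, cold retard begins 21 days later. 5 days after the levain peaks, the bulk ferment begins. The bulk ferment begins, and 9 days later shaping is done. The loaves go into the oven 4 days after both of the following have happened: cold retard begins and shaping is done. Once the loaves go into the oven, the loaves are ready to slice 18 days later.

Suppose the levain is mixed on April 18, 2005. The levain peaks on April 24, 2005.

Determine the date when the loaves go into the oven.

The levain is mixed: Apr 18, 2005.
Cold retard begins: Apr 18, 2005 + 21 days = May 9, 2005.
The levain peaks: Apr 24, 2005.
The bulk ferment begins: Apr 24, 2005 + 5 days = Apr 29, 2005.
Shaping is done: Apr 29, 2005 + 9 days = May 8, 2005.
Both prerequisites met — cold retard begins (May 9, 2005), shaping is done (May 8, 2005); the later is May 9, 2005.
The loaves go into the oven: May 9, 2005 + 4 days = May 13, 2005.

May 13, 2005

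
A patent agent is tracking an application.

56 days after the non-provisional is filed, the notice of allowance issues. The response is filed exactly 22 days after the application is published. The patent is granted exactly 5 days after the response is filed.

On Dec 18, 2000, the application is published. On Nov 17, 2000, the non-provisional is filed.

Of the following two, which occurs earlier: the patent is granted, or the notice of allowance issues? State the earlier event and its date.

The application is published: Dec 18, 2000.
The response is filed: Dec 18, 2000 + 22 days = Jan 9, 2001.
The patent is granted: Jan 9, 2001 + 5 days = Jan 14, 2001.
The non-provisional is filed: Nov 17, 2000.
The notice of allowance issues: Nov 17, 2000 + 56 days = Jan 12, 2001.
Comparing: the patent is granted on Jan 14, 2001 vs the notice of allowance issues on Jan 12, 2001. Earlier: the notice of allowance issues.

The notice of allowance issues — Jan 12, 2001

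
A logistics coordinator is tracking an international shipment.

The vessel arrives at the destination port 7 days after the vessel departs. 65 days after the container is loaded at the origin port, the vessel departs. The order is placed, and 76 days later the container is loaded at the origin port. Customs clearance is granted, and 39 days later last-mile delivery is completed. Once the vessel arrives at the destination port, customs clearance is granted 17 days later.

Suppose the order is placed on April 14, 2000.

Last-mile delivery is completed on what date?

The order is placed: Apr 14, 2000.
The container is loaded at the origin port: Apr 14, 2000 + 76 days = Jun 29, 2000.
The vessel departs: Jun 29, 2000 + 65 days = Sep 2, 2000.
The vessel arrives at the destination port: Sep 2, 2000 + 7 days = Sep 9, 2000.
Customs clearance is granted: Sep 9, 2000 + 17 days = Sep 26, 2000.
Last-mile delivery is completed: Sep 26, 2000 + 39 days = Nov 4, 2000.

November 4, 2000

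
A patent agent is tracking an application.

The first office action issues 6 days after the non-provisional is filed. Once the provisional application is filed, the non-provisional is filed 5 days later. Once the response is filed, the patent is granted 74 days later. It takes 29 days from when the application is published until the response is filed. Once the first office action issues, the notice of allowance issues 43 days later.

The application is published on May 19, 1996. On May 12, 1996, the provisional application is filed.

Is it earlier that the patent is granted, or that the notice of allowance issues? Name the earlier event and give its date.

The application is published: May 19, 1996.
The response is filed: May 19, 1996 + 29 days = Jun 17, 1996.
The patent is granted: Jun 17, 1996 + 74 days = Aug 30, 1996.
The provisional application is filed: May 12, 1996.
The non-provisional is filed: May 12, 1996 + 5 days = May 17, 1996.
The first office action issues: May 17, 1996 + 6 days = May 23, 1996.
The notice of allowance issues: May 23, 1996 + 43 days = Jul 5, 1996.
Comparing: the patent is granted on Aug 30, 1996 vs the notice of allowance issues on Jul 5, 1996. Earlier: the notice of allowance issues.

The notice of allowance issues — July 5, 1996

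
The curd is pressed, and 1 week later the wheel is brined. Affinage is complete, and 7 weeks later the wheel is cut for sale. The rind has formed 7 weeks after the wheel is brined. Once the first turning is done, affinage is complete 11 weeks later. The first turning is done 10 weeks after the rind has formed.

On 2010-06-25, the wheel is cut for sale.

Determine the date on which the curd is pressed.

The wheel is cut for sale: Jun 25, 2010.
Affinage is complete: Jun 25, 2010 − 7 weeks = May 7, 2010.
The first turning is done: May 7, 2010 − 11 weeks = Feb 19, 2010.
The rind has formed: Feb 19, 2010 − 10 weeks = Dec 11, 2009.
The wheel is brined: Dec 11, 2009 − 7 weeks = Oct 23, 2009.
The curd is pressed: Oct 23, 2009 − 1 week = Oct 16, 2009.

2009-10-16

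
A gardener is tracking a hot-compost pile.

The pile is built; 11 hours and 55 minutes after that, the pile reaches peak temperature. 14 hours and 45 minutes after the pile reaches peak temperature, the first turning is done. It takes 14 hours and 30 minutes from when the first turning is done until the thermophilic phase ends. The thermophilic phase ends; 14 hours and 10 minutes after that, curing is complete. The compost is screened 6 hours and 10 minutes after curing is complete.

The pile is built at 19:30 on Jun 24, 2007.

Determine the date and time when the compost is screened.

09:00 on Jun 27, 2007

The pile is built: 19:30 Jun 24, 2007.
The pile reaches peak temperature: 19:30 Jun 24, 2007 + 11h55m = 07:25 Jun 25, 2007.
The first turning is done: 07:25 Jun 25, 2007 + 14h45m = 22:10 Jun 25, 2007.
The thermophilic phase ends: 22:10 Jun 25, 2007 + 14h30m = 12:40 Jun 26, 2007.
Curing is complete: 12:40 Jun 26, 2007 + 14h10m = 02:50 Jun 27, 2007.
The compost is screened: 02:50 Jun 27, 2007 + 6h10m = 09:00 Jun 27, 2007.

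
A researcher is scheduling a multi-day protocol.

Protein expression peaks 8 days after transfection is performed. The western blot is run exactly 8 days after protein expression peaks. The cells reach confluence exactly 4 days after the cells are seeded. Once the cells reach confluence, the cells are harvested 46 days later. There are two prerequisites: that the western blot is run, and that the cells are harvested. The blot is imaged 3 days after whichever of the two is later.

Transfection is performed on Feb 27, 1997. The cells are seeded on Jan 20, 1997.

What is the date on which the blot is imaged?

Transfection is performed: Feb 27, 1997.
Protein expression peaks: Feb 27, 1997 + 8 days = Mar 7, 1997.
The western blot is run: Mar 7, 1997 + 8 days = Mar 15, 1997.
The cells are seeded: Jan 20, 1997.
The cells reach confluence: Jan 20, 1997 + 4 days = Jan 24, 1997.
The cells are harvested: Jan 24, 1997 + 46 days = Mar 11, 1997.
Both prerequisites met — the western blot is run (Mar 15, 1997), the cells are harvested (Mar 11, 1997); the later is Mar 15, 1997.
The blot is imaged: Mar 15, 1997 + 3 days = Mar 18, 1997.

Mar 18, 1997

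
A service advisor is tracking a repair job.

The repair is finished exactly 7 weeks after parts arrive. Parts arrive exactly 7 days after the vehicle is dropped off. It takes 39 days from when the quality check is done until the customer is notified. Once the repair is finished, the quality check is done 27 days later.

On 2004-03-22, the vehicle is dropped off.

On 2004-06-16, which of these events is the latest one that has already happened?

The quality check is done

The vehicle is dropped off: Mar 22, 2004.
Parts arrive: Mar 22, 2004 + 7 days = Mar 29, 2004.
The repair is finished: Mar 29, 2004 + 7 weeks = May 17, 2004.
The quality check is done: May 17, 2004 + 27 days = Jun 13, 2004.
The customer is notified: Jun 13, 2004 + 39 days = Jul 22, 2004.
Jun 16, 2004 falls between when the quality check is done (Jun 13, 2004) and when the customer is notified (Jul 22, 2004).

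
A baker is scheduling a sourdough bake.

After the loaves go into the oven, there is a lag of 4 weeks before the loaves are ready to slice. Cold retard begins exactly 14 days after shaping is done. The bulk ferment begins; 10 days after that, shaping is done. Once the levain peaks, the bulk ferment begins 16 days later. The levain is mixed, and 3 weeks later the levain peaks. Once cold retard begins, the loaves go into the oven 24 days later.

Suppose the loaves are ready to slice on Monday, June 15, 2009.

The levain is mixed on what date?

Sunday, February 22, 2009

The loaves are ready to slice: Jun 15, 2009.
The loaves go into the oven: Jun 15, 2009 − 4 weeks = May 18, 2009.
Cold retard begins: May 18, 2009 − 24 days = Apr 24, 2009.
Shaping is done: Apr 24, 2009 − 14 days = Apr 10, 2009.
The bulk ferment begins: Apr 10, 2009 − 10 days = Mar 31, 2009.
The levain peaks: Mar 31, 2009 − 16 days = Mar 15, 2009.
The levain is mixed: Mar 15, 2009 − 3 weeks = Feb 22, 2009.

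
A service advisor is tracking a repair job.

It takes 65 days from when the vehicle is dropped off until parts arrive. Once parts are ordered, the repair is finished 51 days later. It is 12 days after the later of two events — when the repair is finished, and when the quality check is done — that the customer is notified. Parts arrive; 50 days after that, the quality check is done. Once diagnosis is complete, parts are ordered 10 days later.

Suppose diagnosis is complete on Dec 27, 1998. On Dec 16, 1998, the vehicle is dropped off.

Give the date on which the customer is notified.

Diagnosis is complete: Dec 27, 1998.
Parts are ordered: Dec 27, 1998 + 10 days = Jan 6, 1999.
The repair is finished: Jan 6, 1999 + 51 days = Feb 26, 1999.
The vehicle is dropped off: Dec 16, 1998.
Parts arrive: Dec 16, 1998 + 65 days = Feb 19, 1999.
The quality check is done: Feb 19, 1999 + 50 days = Apr 10, 1999.
Both prerequisites met — the repair is finished (Feb 26, 1999), the quality check is done (Apr 10, 1999); the later is Apr 10, 1999.
The customer is notified: Apr 10, 1999 + 12 days = Apr 22, 1999.

Apr 22, 1999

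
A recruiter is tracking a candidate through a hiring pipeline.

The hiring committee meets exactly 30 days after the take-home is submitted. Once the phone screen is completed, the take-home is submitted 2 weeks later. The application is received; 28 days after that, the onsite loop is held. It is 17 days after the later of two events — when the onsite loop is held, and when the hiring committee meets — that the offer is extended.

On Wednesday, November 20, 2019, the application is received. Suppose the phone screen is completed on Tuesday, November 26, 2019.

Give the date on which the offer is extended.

The application is received: Nov 20, 2019.
The onsite loop is held: Nov 20, 2019 + 28 days = Dec 18, 2019.
The phone screen is completed: Nov 26, 2019.
The take-home is submitted: Nov 26, 2019 + 2 weeks = Dec 10, 2019.
The hiring committee meets: Dec 10, 2019 + 30 days = Jan 9, 2020.
Both prerequisites met — the onsite loop is held (Dec 18, 2019), the hiring committee meets (Jan 9, 2020); the later is Jan 9, 2020.
The offer is extended: Jan 9, 2020 + 17 days = Jan 26, 2020.

Sunday, January 26, 2020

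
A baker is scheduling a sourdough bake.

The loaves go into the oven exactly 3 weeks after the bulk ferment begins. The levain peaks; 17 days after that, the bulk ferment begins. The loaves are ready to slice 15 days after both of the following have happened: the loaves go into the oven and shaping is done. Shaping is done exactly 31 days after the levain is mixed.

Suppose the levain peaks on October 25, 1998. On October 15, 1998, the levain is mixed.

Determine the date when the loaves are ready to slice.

The levain peaks: Oct 25, 1998.
The bulk ferment begins: Oct 25, 1998 + 17 days = Nov 11, 1998.
The loaves go into the oven: Nov 11, 1998 + 3 weeks = Dec 2, 1998.
The levain is mixed: Oct 15, 1998.
Shaping is done: Oct 15, 1998 + 31 days = Nov 15, 1998.
Both prerequisites met — the loaves go into the oven (Dec 2, 1998), shaping is done (Nov 15, 1998); the later is Dec 2, 1998.
The loaves are ready to slice: Dec 2, 1998 + 15 days = Dec 17, 1998.

December 17, 1998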